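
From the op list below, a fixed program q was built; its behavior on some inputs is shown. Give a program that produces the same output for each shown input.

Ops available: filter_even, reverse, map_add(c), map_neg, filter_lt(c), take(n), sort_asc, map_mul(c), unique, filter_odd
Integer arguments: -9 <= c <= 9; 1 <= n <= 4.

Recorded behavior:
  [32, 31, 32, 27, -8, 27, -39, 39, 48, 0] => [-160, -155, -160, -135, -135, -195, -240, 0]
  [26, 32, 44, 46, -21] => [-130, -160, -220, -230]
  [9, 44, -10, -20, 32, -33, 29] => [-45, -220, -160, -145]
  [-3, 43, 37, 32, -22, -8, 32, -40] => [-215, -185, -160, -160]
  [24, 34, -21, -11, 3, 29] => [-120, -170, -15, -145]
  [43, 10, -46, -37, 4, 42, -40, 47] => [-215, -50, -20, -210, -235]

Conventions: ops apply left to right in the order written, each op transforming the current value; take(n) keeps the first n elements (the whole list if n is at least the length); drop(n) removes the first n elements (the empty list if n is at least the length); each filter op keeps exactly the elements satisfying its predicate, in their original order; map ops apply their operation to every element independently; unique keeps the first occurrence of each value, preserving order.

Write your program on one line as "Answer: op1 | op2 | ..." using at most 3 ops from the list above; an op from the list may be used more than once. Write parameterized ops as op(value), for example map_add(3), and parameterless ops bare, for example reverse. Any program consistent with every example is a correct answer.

map_mul(5) | map_neg | filter_lt(7)

Check, running the answer program on each example:
  [32, 31, 32, 27, -8, 27, -39, 39, 48, 0] -> [160, 155, 160, 135, -40, 135, -195, 195, 240, 0] -> [-160, -155, -160, -135, 40, -135, 195, -195, -240, 0] -> [-160, -155, -160, -135, -135, -195, -240, 0]
  [26, 32, 44, 46, -21] -> [130, 160, 220, 230, -105] -> [-130, -160, -220, -230, 105] -> [-130, -160, -220, -230]
  [9, 44, -10, -20, 32, -33, 29] -> [45, 220, -50, -100, 160, -165, 145] -> [-45, -220, 50, 100, -160, 165, -145] -> [-45, -220, -160, -145]
  [-3, 43, 37, 32, -22, -8, 32, -40] -> [-15, 215, 185, 160, -110, -40, 160, -200] -> [15, -215, -185, -160, 110, 40, -160, 200] -> [-215, -185, -160, -160]
  [24, 34, -21, -11, 3, 29] -> [120, 170, -105, -55, 15, 145] -> [-120, -170, 105, 55, -15, -145] -> [-120, -170, -15, -145]
  [43, 10, -46, -37, 4, 42, -40, 47] -> [215, 50, -230, -185, 20, 210, -200, 235] -> [-215, -50, 230, 185, -20, -210, 200, -235] -> [-215, -50, -20, -210, -235]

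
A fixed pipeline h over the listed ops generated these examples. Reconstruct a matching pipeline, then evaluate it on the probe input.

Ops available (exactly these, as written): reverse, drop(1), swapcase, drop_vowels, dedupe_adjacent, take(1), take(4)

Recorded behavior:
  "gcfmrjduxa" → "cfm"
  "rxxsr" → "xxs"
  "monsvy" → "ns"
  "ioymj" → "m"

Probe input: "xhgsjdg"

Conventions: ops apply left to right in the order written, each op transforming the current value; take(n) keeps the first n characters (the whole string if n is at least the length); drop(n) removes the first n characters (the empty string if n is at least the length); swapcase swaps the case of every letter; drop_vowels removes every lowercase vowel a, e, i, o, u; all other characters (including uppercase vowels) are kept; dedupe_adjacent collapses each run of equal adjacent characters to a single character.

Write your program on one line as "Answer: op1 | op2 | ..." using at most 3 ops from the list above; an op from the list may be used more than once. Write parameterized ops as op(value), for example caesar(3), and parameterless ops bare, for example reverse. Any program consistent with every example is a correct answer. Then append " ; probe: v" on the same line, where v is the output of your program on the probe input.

take(4) | drop_vowels | drop(1) ; probe: "hgs"

Check, running the answer program on each example:
  "gcfmrjduxa" -> "gcfm" -> "gcfm" -> "cfm"
  "rxxsr" -> "rxxs" -> "rxxs" -> "xxs"
  "monsvy" -> "mons" -> "mns" -> "ns"
  "ioymj" -> "ioym" -> "ym" -> "m"
  probe: "xhgsjdg" -> "xhgs" -> "xhgs" -> "hgs"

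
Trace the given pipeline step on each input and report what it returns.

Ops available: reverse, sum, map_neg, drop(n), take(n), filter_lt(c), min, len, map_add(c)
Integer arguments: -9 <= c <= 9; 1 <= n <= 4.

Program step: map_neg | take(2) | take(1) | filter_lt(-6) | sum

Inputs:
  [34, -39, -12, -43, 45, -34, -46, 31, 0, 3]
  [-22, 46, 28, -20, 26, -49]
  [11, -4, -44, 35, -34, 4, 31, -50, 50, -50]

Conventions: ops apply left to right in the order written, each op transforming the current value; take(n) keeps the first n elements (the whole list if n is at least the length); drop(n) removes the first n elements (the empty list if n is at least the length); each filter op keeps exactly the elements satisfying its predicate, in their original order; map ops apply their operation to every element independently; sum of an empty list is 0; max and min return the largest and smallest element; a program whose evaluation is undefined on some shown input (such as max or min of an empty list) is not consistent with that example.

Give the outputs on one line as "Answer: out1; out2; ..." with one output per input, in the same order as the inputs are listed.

Execution, op by op:
  [34, -39, -12, -43, 45, -34, -46, 31, 0, 3] -> [-34, 39, 12, 43, -45, 34, 46, -31, 0, -3] -> [-34, 39] -> [-34] -> [-34] -> -34
  [-22, 46, 28, -20, 26, -49] -> [22, -46, -28, 20, -26, 49] -> [22, -46] -> [22] -> [] -> 0
  [11, -4, -44, 35, -34, 4, 31, -50, 50, -50] -> [-11, 4, 44, -35, 34, -4, -31, 50, -50, 50] -> [-11, 4] -> [-11] -> [-11] -> -11

-34; 0; -11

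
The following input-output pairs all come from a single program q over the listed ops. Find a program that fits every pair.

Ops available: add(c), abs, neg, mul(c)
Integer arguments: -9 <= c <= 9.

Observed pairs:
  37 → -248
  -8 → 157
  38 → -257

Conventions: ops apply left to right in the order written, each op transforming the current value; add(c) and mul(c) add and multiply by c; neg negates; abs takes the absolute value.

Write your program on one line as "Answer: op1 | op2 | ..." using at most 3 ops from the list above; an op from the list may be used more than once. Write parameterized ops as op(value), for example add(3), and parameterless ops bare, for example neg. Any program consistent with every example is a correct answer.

add(-9) | mul(-9) | add(4)

Check, running the answer program on each example:
  37 -> 28 -> -252 -> -248
  -8 -> -17 -> 153 -> 157
  38 -> 29 -> -261 -> -257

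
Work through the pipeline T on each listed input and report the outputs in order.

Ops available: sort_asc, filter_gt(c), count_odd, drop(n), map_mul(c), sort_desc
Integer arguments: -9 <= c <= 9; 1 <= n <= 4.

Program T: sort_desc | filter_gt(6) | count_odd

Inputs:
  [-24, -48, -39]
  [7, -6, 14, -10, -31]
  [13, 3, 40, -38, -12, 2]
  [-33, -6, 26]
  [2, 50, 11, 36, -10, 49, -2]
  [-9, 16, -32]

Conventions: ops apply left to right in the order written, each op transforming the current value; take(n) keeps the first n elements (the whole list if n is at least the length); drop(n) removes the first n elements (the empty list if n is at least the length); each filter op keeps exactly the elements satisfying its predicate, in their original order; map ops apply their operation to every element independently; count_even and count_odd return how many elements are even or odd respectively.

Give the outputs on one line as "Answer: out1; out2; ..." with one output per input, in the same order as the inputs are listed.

0; 1; 1; 0; 2; 0

Execution, op by op:
  [-24, -48, -39] -> [-24, -39, -48] -> [] -> 0
  [7, -6, 14, -10, -31] -> [14, 7, -6, -10, -31] -> [14, 7] -> 1
  [13, 3, 40, -38, -12, 2] -> [40, 13, 3, 2, -12, -38] -> [40, 13] -> 1
  [-33, -6, 26] -> [26, -6, -33] -> [26] -> 0
  [2, 50, 11, 36, -10, 49, -2] -> [50, 49, 36, 11, 2, -2, -10] -> [50, 49, 36, 11] -> 2
  [-9, 16, -32] -> [16, -9, -32] -> [16] -> 0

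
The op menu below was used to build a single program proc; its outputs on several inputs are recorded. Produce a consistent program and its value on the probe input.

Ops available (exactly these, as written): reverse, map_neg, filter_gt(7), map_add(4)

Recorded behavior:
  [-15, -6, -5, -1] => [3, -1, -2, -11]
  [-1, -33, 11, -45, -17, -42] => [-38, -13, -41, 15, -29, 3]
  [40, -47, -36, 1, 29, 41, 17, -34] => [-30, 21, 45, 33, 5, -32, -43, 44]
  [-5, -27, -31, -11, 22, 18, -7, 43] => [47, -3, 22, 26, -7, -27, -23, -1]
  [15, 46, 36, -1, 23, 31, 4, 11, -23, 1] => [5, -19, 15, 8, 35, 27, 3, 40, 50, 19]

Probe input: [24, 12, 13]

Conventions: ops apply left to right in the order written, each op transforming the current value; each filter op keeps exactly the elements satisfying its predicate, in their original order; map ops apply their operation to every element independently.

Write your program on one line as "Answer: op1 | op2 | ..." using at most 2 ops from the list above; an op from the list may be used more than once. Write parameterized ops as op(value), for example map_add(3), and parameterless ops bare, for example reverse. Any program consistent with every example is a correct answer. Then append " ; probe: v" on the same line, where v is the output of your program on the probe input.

map_add(4) | reverse ; probe: [17, 16, 28]

Check, running the answer program on each example:
  [-15, -6, -5, -1] -> [-11, -2, -1, 3] -> [3, -1, -2, -11]
  [-1, -33, 11, -45, -17, -42] -> [3, -29, 15, -41, -13, -38] -> [-38, -13, -41, 15, -29, 3]
  [40, -47, -36, 1, 29, 41, 17, -34] -> [44, -43, -32, 5, 33, 45, 21, -30] -> [-30, 21, 45, 33, 5, -32, -43, 44]
  [-5, -27, -31, -11, 22, 18, -7, 43] -> [-1, -23, -27, -7, 26, 22, -3, 47] -> [47, -3, 22, 26, -7, -27, -23, -1]
  [15, 46, 36, -1, 23, 31, 4, 11, -23, 1] -> [19, 50, 40, 3, 27, 35, 8, 15, -19, 5] -> [5, -19, 15, 8, 35, 27, 3, 40, 50, 19]
  probe: [24, 12, 13] -> [28, 16, 17] -> [17, 16, 28]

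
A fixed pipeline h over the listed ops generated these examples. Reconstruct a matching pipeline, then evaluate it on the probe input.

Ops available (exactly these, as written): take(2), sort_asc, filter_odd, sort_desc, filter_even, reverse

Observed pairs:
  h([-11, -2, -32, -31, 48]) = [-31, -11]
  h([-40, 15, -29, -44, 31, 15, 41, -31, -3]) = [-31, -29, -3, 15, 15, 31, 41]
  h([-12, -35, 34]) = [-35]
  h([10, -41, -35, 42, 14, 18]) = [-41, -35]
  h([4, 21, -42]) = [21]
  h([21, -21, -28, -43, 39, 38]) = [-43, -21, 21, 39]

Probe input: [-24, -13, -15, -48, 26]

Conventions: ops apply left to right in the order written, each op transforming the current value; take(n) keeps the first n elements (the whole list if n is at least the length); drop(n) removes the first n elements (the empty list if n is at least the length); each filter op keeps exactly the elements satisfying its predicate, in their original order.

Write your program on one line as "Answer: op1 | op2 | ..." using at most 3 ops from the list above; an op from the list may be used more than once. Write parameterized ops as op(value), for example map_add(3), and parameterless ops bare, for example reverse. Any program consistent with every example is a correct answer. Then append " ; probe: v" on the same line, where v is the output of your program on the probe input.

sort_desc | reverse | filter_odd ; probe: [-15, -13]

Check, running the answer program on each example:
  [-11, -2, -32, -31, 48] -> [48, -2, -11, -31, -32] -> [-32, -31, -11, -2, 48] -> [-31, -11]
  [-40, 15, -29, -44, 31, 15, 41, -31, -3] -> [41, 31, 15, 15, -3, -29, -31, -40, -44] -> [-44, -40, -31, -29, -3, 15, 15, 31, 41] -> [-31, -29, -3, 15, 15, 31, 41]
  [-12, -35, 34] -> [34, -12, -35] -> [-35, -12, 34] -> [-35]
  [10, -41, -35, 42, 14, 18] -> [42, 18, 14, 10, -35, -41] -> [-41, -35, 10, 14, 18, 42] -> [-41, -35]
  [4, 21, -42] -> [21, 4, -42] -> [-42, 4, 21] -> [21]
  [21, -21, -28, -43, 39, 38] -> [39, 38, 21, -21, -28, -43] -> [-43, -28, -21, 21, 38, 39] -> [-43, -21, 21, 39]
  probe: [-24, -13, -15, -48, 26] -> [26, -13, -15, -24, -48] -> [-48, -24, -15, -13, 26] -> [-15, -13]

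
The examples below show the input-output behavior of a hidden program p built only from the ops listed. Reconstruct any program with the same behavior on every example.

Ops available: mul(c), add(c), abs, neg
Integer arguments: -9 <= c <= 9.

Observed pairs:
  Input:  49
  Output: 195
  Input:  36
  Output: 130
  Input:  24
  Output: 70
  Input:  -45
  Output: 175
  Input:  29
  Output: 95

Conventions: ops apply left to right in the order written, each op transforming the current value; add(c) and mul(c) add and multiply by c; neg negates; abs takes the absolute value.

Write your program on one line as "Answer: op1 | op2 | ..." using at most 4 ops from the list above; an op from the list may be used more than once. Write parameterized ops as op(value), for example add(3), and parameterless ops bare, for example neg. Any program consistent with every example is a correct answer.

abs | add(-9) | add(-1) | mul(5)

Check, running the answer program on each example:
  49 -> 49 -> 40 -> 39 -> 195
  36 -> 36 -> 27 -> 26 -> 130
  24 -> 24 -> 15 -> 14 -> 70
  -45 -> 45 -> 36 -> 35 -> 175
  29 -> 29 -> 20 -> 19 -> 95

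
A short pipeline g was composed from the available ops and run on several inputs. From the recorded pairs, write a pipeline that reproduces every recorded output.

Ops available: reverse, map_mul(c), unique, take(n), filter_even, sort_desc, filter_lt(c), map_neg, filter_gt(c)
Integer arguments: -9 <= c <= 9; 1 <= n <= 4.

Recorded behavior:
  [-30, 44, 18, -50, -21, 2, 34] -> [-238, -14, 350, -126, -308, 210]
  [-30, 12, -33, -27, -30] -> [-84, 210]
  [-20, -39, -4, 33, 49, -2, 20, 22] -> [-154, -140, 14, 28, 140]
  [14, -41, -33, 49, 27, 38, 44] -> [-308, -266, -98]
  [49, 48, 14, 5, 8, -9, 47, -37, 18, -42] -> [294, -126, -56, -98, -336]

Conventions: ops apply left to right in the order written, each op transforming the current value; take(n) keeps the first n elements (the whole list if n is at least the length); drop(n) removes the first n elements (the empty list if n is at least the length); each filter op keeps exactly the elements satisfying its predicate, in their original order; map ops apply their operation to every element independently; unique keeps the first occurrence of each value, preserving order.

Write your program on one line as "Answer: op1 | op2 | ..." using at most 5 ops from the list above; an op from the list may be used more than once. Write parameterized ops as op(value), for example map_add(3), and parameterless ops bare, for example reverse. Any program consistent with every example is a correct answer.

filter_even | map_mul(-7) | unique | reverse

Check, running the answer program on each example:
  [-30, 44, 18, -50, -21, 2, 34] -> [-30, 44, 18, -50, 2, 34] -> [210, -308, -126, 350, -14, -238] -> [210, -308, -126, 350, -14, -238] -> [-238, -14, 350, -126, -308, 210]
  [-30, 12, -33, -27, -30] -> [-30, 12, -30] -> [210, -84, 210] -> [210, -84] -> [-84, 210]
  [-20, -39, -4, 33, 49, -2, 20, 22] -> [-20, -4, -2, 20, 22] -> [140, 28, 14, -140, -154] -> [140, 28, 14, -140, -154] -> [-154, -140, 14, 28, 140]
  [14, -41, -33, 49, 27, 38, 44] -> [14, 38, 44] -> [-98, -266, -308] -> [-98, -266, -308] -> [-308, -266, -98]
  [49, 48, 14, 5, 8, -9, 47, -37, 18, -42] -> [48, 14, 8, 18, -42] -> [-336, -98, -56, -126, 294] -> [-336, -98, -56, -126, 294] -> [294, -126, -56, -98, -336]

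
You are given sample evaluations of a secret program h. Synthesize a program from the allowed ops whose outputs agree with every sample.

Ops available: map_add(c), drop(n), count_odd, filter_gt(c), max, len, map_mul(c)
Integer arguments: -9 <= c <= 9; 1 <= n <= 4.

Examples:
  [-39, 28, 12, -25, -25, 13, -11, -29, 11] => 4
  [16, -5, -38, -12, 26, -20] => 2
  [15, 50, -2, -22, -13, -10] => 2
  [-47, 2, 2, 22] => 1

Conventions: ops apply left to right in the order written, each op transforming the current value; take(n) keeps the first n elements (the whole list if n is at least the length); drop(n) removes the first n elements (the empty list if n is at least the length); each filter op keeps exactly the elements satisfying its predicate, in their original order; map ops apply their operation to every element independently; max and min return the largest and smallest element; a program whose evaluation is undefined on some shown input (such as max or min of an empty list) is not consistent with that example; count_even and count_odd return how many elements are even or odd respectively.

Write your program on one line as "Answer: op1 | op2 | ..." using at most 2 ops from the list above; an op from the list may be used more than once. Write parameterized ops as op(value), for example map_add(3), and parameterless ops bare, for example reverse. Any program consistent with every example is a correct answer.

filter_gt(2) | len

Check, running the answer program on each example:
  [-39, 28, 12, -25, -25, 13, -11, -29, 11] -> [28, 12, 13, 11] -> 4
  [16, -5, -38, -12, 26, -20] -> [16, 26] -> 2
  [15, 50, -2, -22, -13, -10] -> [15, 50] -> 2
  [-47, 2, 2, 22] -> [22] -> 1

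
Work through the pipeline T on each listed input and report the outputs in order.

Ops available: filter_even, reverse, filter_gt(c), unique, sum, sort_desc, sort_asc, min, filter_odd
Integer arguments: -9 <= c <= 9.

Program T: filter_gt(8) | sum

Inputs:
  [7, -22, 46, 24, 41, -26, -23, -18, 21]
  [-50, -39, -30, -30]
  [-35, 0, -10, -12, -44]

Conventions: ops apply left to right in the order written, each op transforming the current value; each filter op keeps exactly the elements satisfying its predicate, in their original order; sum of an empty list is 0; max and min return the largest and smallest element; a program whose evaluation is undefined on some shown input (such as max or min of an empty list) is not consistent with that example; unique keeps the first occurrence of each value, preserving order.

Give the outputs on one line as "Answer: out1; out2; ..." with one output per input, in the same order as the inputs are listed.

Execution, op by op:
  [7, -22, 46, 24, 41, -26, -23, -18, 21] -> [46, 24, 41, 21] -> 132
  [-50, -39, -30, -30] -> [] -> 0
  [-35, 0, -10, -12, -44] -> [] -> 0

132; 0; 0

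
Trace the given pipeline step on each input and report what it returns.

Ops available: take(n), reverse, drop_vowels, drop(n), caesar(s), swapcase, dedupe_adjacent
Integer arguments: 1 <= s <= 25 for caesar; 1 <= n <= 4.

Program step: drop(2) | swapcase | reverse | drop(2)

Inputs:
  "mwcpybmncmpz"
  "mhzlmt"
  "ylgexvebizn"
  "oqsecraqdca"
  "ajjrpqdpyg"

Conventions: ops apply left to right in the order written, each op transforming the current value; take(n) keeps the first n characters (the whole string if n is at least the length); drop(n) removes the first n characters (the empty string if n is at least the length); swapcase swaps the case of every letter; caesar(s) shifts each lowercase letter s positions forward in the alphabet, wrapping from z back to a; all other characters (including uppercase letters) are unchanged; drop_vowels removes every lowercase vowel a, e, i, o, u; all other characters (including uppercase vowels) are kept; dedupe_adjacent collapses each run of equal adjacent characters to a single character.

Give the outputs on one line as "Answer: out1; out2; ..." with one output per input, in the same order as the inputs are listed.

Execution, op by op:
  "mwcpybmncmpz" -> "cpybmncmpz" -> "CPYBMNCMPZ" -> "ZPMCNMBYPC" -> "MCNMBYPC"
  "mhzlmt" -> "zlmt" -> "ZLMT" -> "TMLZ" -> "LZ"
  "ylgexvebizn" -> "gexvebizn" -> "GEXVEBIZN" -> "NZIBEVXEG" -> "IBEVXEG"
  "oqsecraqdca" -> "secraqdca" -> "SECRAQDCA" -> "ACDQARCES" -> "DQARCES"
  "ajjrpqdpyg" -> "jrpqdpyg" -> "JRPQDPYG" -> "GYPDQPRJ" -> "PDQPRJ"

"MCNMBYPC"; "LZ"; "IBEVXEG"; "DQARCES"; "PDQPRJ"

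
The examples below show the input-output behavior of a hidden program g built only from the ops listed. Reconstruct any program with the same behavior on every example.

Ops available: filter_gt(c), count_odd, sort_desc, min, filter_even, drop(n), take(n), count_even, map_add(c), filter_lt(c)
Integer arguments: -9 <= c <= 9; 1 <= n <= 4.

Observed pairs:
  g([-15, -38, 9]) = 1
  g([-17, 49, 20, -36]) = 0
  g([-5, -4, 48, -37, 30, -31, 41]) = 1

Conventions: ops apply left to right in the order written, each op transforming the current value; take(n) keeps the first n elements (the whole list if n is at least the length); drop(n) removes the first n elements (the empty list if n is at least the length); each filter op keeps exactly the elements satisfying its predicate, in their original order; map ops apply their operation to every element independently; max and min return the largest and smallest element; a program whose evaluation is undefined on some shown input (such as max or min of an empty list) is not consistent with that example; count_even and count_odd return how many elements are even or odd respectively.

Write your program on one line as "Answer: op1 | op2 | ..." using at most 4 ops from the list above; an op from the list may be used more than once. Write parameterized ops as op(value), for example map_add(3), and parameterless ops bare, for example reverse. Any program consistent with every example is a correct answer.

take(2) | map_add(3) | count_odd

Check, running the answer program on each example:
  [-15, -38, 9] -> [-15, -38] -> [-12, -35] -> 1
  [-17, 49, 20, -36] -> [-17, 49] -> [-14, 52] -> 0
  [-5, -4, 48, -37, 30, -31, 41] -> [-5, -4] -> [-2, -1] -> 1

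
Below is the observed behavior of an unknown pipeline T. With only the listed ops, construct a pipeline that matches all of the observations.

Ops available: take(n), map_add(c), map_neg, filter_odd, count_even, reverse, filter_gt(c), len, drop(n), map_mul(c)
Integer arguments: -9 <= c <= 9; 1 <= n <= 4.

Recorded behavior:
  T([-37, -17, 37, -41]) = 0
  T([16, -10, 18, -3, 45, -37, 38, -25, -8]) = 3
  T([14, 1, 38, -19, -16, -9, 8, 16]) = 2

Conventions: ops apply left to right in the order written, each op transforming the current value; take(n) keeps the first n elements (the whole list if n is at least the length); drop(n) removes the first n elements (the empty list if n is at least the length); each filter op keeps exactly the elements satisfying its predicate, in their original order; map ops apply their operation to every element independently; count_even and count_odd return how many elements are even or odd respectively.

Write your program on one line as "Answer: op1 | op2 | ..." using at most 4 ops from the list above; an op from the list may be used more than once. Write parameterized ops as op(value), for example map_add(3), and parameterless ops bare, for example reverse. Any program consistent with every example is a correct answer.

map_neg | take(3) | count_even

Check, running the answer program on each example:
  [-37, -17, 37, -41] -> [37, 17, -37, 41] -> [37, 17, -37] -> 0
  [16, -10, 18, -3, 45, -37, 38, -25, -8] -> [-16, 10, -18, 3, -45, 37, -38, 25, 8] -> [-16, 10, -18] -> 3
  [14, 1, 38, -19, -16, -9, 8, 16] -> [-14, -1, -38, 19, 16, 9, -8, -16] -> [-14, -1, -38] -> 2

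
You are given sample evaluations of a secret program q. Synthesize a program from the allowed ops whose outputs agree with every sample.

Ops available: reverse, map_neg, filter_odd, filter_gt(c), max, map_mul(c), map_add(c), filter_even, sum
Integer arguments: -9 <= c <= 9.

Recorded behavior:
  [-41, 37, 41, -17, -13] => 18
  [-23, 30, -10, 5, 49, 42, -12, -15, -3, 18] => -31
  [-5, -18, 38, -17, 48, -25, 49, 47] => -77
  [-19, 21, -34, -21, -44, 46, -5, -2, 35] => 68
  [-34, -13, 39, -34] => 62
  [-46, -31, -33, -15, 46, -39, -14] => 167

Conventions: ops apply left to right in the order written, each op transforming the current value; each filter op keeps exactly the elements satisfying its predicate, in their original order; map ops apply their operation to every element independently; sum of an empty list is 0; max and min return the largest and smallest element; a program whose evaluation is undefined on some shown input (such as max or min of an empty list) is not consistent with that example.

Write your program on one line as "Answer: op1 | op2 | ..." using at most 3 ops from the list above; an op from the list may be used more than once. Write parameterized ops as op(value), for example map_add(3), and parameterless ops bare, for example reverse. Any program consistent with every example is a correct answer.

map_add(-5) | map_neg | sum

Check, running the answer program on each example:
  [-41, 37, 41, -17, -13] -> [-46, 32, 36, -22, -18] -> [46, -32, -36, 22, 18] -> 18
  [-23, 30, -10, 5, 49, 42, -12, -15, -3, 18] -> [-28, 25, -15, 0, 44, 37, -17, -20, -8, 13] -> [28, -25, 15, 0, -44, -37, 17, 20, 8, -13] -> -31
  [-5, -18, 38, -17, 48, -25, 49, 47] -> [-10, -23, 33, -22, 43, -30, 44, 42] -> [10, 23, -33, 22, -43, 30, -44, -42] -> -77
  [-19, 21, -34, -21, -44, 46, -5, -2, 35] -> [-24, 16, -39, -26, -49, 41, -10, -7, 30] -> [24, -16, 39, 26, 49, -41, 10, 7, -30] -> 68
  [-34, -13, 39, -34] -> [-39, -18, 34, -39] -> [39, 18, -34, 39] -> 62
  [-46, -31, -33, -15, 46, -39, -14] -> [-51, -36, -38, -20, 41, -44, -19] -> [51, 36, 38, 20, -41, 44, 19] -> 167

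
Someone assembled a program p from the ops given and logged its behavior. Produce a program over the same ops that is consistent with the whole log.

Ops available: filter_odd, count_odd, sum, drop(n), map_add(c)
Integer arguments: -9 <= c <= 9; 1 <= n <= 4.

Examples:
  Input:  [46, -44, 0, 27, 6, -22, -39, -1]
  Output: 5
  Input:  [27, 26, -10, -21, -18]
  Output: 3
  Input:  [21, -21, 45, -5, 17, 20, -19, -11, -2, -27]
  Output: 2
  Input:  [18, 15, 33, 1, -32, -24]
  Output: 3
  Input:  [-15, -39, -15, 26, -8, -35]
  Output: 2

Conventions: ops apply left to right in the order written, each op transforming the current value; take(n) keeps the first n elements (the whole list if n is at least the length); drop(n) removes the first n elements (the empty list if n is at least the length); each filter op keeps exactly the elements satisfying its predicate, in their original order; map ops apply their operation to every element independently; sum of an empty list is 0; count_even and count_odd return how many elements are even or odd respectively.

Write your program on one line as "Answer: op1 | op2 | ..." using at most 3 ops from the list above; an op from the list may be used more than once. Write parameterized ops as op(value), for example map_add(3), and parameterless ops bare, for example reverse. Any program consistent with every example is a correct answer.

map_add(1) | count_odd

Check, running the answer program on each example:
  [46, -44, 0, 27, 6, -22, -39, -1] -> [47, -43, 1, 28, 7, -21, -38, 0] -> 5
  [27, 26, -10, -21, -18] -> [28, 27, -9, -20, -17] -> 3
  [21, -21, 45, -5, 17, 20, -19, -11, -2, -27] -> [22, -20, 46, -4, 18, 21, -18, -10, -1, -26] -> 2
  [18, 15, 33, 1, -32, -24] -> [19, 16, 34, 2, -31, -23] -> 3
  [-15, -39, -15, 26, -8, -35] -> [-14, -38, -14, 27, -7, -34] -> 2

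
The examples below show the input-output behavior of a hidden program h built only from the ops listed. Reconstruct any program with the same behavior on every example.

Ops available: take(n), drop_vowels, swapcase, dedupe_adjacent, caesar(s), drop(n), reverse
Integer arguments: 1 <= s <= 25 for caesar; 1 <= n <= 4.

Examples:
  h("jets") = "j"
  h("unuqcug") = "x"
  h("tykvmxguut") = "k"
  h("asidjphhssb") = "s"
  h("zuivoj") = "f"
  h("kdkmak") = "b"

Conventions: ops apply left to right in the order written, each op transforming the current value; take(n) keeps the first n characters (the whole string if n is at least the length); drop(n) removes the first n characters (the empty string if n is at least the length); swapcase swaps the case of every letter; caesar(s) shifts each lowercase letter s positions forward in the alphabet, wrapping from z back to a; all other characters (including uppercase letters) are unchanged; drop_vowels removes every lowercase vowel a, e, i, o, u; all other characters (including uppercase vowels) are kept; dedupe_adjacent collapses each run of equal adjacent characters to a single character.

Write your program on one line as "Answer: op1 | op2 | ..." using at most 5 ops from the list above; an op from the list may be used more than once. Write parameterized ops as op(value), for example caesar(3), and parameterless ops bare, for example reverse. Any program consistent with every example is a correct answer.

dedupe_adjacent | caesar(17) | reverse | drop_vowels | take(1)

Check, running the answer program on each example:
  "jets" -> "jets" -> "avkj" -> "jkva" -> "jkv" -> "j"
  "unuqcug" -> "unuqcug" -> "lelhtlx" -> "xlthlel" -> "xlthll" -> "x"
  "tykvmxguut" -> "tykvmxgut" -> "kpbmdoxlk" -> "klxodmbpk" -> "klxdmbpk" -> "k"
  "asidjphhssb" -> "asidjphsb" -> "rjzuagyjs" -> "sjygauzjr" -> "sjygzjr" -> "s"
  "zuivoj" -> "zuivoj" -> "qlzmfa" -> "afmzlq" -> "fmzlq" -> "f"
  "kdkmak" -> "kdkmak" -> "bubdrb" -> "brdbub" -> "brdbb" -> "b"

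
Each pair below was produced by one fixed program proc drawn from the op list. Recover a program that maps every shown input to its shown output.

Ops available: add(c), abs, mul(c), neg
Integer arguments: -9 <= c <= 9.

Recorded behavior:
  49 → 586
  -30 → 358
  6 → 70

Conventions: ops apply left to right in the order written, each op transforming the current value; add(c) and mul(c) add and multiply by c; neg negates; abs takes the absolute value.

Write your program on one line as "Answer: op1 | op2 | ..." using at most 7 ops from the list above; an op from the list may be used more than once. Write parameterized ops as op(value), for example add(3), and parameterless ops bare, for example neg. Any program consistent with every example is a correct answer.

neg | mul(2) | abs | mul(3) | mul(2) | add(-2)

Check, running the answer program on each example:
  49 -> -49 -> -98 -> 98 -> 294 -> 588 -> 586
  -30 -> 30 -> 60 -> 60 -> 180 -> 360 -> 358
  6 -> -6 -> -12 -> 12 -> 36 -> 72 -> 70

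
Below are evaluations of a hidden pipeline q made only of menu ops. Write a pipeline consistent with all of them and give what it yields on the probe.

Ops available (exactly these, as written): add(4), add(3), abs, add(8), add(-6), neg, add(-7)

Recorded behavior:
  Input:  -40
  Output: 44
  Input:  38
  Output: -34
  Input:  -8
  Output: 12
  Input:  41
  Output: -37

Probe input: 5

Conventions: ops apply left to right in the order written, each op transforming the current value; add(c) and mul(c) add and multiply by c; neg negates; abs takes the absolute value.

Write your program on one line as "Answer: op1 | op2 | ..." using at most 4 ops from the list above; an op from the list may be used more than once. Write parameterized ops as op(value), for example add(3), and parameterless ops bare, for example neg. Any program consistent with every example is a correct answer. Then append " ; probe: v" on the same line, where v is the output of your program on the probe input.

add(3) | add(-7) | neg ; probe: -1

Check, running the answer program on each example:
  -40 -> -37 -> -44 -> 44
  38 -> 41 -> 34 -> -34
  -8 -> -5 -> -12 -> 12
  41 -> 44 -> 37 -> -37
  probe: 5 -> 8 -> 1 -> -1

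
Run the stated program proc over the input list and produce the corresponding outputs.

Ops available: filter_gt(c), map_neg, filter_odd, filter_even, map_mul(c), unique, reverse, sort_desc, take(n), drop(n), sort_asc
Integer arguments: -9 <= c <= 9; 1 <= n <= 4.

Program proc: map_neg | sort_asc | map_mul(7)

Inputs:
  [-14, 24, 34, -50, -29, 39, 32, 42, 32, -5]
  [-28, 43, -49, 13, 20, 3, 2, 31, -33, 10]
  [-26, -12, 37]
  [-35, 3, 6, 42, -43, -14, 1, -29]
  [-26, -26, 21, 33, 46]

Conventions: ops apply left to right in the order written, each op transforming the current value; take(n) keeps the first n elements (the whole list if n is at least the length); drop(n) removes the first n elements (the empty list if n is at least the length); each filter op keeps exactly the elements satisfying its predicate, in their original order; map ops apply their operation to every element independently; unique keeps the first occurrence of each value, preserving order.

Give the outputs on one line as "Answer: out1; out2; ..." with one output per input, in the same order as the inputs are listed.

[-294, -273, -238, -224, -224, -168, 35, 98, 203, 350]; [-301, -217, -140, -91, -70, -21, -14, 196, 231, 343]; [-259, 84, 182]; [-294, -42, -21, -7, 98, 203, 245, 301]; [-322, -231, -147, 182, 182]

Execution, op by op:
  [-14, 24, 34, -50, -29, 39, 32, 42, 32, -5] -> [14, -24, -34, 50, 29, -39, -32, -42, -32, 5] -> [-42, -39, -34, -32, -32, -24, 5, 14, 29, 50] -> [-294, -273, -238, -224, -224, -168, 35, 98, 203, 350]
  [-28, 43, -49, 13, 20, 3, 2, 31, -33, 10] -> [28, -43, 49, -13, -20, -3, -2, -31, 33, -10] -> [-43, -31, -20, -13, -10, -3, -2, 28, 33, 49] -> [-301, -217, -140, -91, -70, -21, -14, 196, 231, 343]
  [-26, -12, 37] -> [26, 12, -37] -> [-37, 12, 26] -> [-259, 84, 182]
  [-35, 3, 6, 42, -43, -14, 1, -29] -> [35, -3, -6, -42, 43, 14, -1, 29] -> [-42, -6, -3, -1, 14, 29, 35, 43] -> [-294, -42, -21, -7, 98, 203, 245, 301]
  [-26, -26, 21, 33, 46] -> [26, 26, -21, -33, -46] -> [-46, -33, -21, 26, 26] -> [-322, -231, -147, 182, 182]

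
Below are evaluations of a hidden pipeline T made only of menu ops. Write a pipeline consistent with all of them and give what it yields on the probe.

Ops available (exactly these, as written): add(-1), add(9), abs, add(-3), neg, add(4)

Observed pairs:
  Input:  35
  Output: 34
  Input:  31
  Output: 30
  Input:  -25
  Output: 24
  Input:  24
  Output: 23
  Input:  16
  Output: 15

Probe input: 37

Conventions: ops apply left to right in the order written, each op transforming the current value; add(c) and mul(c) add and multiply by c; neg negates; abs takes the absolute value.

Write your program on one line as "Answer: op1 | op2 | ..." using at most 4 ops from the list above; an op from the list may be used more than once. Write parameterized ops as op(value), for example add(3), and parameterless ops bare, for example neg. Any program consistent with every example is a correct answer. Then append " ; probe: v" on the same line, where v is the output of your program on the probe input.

neg | abs | add(-1) ; probe: 36

Check, running the answer program on each example:
  35 -> -35 -> 35 -> 34
  31 -> -31 -> 31 -> 30
  -25 -> 25 -> 25 -> 24
  24 -> -24 -> 24 -> 23
  16 -> -16 -> 16 -> 15
  probe: 37 -> -37 -> 37 -> 36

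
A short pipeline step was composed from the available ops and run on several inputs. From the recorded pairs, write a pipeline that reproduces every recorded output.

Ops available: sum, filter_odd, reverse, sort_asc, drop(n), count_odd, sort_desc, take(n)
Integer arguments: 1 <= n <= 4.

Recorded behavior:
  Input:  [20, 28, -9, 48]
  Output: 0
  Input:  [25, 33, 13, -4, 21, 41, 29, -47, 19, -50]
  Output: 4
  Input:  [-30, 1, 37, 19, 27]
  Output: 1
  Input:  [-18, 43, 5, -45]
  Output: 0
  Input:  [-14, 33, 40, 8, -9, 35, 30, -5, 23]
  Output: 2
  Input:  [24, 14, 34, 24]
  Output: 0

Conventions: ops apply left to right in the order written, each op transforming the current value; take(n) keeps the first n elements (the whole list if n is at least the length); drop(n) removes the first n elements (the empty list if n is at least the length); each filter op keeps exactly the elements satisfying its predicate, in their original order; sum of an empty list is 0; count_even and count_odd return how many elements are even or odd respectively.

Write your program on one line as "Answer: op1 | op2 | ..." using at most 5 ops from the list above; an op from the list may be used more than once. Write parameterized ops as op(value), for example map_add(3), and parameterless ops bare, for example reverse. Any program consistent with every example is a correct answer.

filter_odd | drop(3) | take(4) | reverse | count_odd

Check, running the answer program on each example:
  [20, 28, -9, 48] -> [-9] -> [] -> [] -> [] -> 0
  [25, 33, 13, -4, 21, 41, 29, -47, 19, -50] -> [25, 33, 13, 21, 41, 29, -47, 19] -> [21, 41, 29, -47, 19] -> [21, 41, 29, -47] -> [-47, 29, 41, 21] -> 4
  [-30, 1, 37, 19, 27] -> [1, 37, 19, 27] -> [27] -> [27] -> [27] -> 1
  [-18, 43, 5, -45] -> [43, 5, -45] -> [] -> [] -> [] -> 0
  [-14, 33, 40, 8, -9, 35, 30, -5, 23] -> [33, -9, 35, -5, 23] -> [-5, 23] -> [-5, 23] -> [23, -5] -> 2
  [24, 14, 34, 24] -> [] -> [] -> [] -> [] -> 0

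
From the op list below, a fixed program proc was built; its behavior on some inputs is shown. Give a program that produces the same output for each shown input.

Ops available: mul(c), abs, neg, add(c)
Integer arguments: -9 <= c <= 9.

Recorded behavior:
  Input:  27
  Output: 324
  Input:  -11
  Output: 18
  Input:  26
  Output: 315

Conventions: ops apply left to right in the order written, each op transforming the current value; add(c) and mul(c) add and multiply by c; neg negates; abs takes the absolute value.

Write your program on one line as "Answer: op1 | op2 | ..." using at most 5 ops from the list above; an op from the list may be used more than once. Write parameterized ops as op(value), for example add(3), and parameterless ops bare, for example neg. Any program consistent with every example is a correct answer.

add(7) | add(2) | mul(9) | abs

Check, running the answer program on each example:
  27 -> 34 -> 36 -> 324 -> 324
  -11 -> -4 -> -2 -> -18 -> 18
  26 -> 33 -> 35 -> 315 -> 315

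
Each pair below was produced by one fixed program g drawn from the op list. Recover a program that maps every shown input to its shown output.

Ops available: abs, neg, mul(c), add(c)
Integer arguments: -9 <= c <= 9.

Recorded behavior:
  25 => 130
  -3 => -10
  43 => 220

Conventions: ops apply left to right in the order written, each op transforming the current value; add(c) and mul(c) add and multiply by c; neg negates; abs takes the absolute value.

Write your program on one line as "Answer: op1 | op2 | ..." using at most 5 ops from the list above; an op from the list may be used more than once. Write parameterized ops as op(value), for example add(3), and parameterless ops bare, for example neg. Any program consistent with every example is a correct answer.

add(7) | neg | add(6) | mul(-5)

Check, running the answer program on each example:
  25 -> 32 -> -32 -> -26 -> 130
  -3 -> 4 -> -4 -> 2 -> -10
  43 -> 50 -> -50 -> -44 -> 220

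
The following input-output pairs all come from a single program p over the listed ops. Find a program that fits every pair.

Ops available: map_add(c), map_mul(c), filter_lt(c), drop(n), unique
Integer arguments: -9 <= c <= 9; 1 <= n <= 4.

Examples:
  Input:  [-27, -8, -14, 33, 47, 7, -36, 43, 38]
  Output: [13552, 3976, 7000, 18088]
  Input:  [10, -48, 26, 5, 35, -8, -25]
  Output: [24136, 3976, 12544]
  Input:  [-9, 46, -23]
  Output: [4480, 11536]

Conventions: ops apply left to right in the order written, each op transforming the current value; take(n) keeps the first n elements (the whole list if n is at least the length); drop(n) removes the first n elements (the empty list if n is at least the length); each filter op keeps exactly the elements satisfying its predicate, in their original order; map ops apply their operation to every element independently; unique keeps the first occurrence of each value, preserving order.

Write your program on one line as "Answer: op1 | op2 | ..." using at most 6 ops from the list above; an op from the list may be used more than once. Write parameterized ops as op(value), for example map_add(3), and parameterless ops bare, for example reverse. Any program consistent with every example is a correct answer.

map_mul(9) | map_add(1) | filter_lt(1) | map_mul(7) | map_mul(-8)

Check, running the answer program on each example:
  [-27, -8, -14, 33, 47, 7, -36, 43, 38] -> [-243, -72, -126, 297, 423, 63, -324, 387, 342] -> [-242, -71, -125, 298, 424, 64, -323, 388, 343] -> [-242, -71, -125, -323] -> [-1694, -497, -875, -2261] -> [13552, 3976, 7000, 18088]
  [10, -48, 26, 5, 35, -8, -25] -> [90, -432, 234, 45, 315, -72, -225] -> [91, -431, 235, 46, 316, -71, -224] -> [-431, -71, -224] -> [-3017, -497, -1568] -> [24136, 3976, 12544]
  [-9, 46, -23] -> [-81, 414, -207] -> [-80, 415, -206] -> [-80, -206] -> [-560, -1442] -> [4480, 11536]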